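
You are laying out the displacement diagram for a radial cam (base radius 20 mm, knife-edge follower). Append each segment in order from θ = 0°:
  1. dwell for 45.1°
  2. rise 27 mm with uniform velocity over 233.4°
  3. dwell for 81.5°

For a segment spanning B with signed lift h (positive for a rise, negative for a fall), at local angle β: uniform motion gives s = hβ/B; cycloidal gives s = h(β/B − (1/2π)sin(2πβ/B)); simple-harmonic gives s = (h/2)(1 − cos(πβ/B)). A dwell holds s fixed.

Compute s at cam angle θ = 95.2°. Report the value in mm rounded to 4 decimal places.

seg 1 [0°–45.1°] dwell: s stays 0.0000
seg 2 [45.1°–278.5°] uniform, h=27: θ=95.2° here. β=50.1, B=233.4. 27·50.1/233.4 = 5.7956 → s = 5.7956

5.7956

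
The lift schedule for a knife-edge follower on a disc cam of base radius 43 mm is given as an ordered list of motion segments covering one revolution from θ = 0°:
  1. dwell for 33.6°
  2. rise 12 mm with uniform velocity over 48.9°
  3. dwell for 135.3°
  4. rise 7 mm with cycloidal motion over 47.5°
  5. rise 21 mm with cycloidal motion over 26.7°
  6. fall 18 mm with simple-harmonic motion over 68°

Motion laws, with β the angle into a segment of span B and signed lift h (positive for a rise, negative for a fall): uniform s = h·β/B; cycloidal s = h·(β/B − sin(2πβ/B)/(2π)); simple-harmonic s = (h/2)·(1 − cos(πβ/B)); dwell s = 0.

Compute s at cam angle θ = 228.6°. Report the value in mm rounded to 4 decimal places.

seg 1 [0°–33.6°] dwell: s stays 0.0000
seg 2 [33.6°–82.5°] uniform, h=12: full span → s += 12 → s = 12.0000
seg 3 [82.5°–217.8°] dwell: s stays 12.0000
seg 4 [217.8°–265.3°] cycloidal, h=7: θ=228.6° here. β=10.8, B=47.5. 7·(0.2274 − sin(2π·0.2274)/(2π)) = 0.4887 → s = 12.4887

12.4887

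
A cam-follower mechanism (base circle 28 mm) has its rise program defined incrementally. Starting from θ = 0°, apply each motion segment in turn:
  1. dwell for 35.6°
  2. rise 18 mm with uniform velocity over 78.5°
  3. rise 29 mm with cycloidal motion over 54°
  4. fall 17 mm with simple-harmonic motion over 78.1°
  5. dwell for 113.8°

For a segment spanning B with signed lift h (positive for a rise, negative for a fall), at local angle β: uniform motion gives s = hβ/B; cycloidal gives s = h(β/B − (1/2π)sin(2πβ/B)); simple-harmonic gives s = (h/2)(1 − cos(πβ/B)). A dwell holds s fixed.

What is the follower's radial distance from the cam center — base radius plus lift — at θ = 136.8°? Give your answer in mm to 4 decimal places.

seg 1 [0°–35.6°] dwell: s stays 0.0000
seg 2 [35.6°–114.1°] uniform, h=18: full span → s += 18 → s = 18.0000
seg 3 [114.1°–168.1°] cycloidal, h=29: θ=136.8° here. β=22.7, B=54. 29·(0.4204 − sin(2π·0.4204)/(2π)) = 9.9766 → s = 27.9766
radial distance = base radius + s = 28 + 27.9766 = 55.9766

55.9766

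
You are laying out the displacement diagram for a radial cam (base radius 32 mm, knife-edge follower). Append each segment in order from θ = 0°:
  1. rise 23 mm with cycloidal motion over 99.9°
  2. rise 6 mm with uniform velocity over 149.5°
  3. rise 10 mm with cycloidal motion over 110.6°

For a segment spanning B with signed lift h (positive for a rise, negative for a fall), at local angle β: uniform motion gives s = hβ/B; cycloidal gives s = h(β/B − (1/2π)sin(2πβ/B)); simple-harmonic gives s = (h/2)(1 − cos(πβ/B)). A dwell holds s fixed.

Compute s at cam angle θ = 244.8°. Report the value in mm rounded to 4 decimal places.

seg 1 [0°–99.9°] cycloidal, h=23: full span → s += 23 → s = 23.0000
seg 2 [99.9°–249.4°] uniform, h=6: θ=244.8° here. β=144.9, B=149.5. 6·144.9/149.5 = 5.8154 → s = 28.8154

28.8154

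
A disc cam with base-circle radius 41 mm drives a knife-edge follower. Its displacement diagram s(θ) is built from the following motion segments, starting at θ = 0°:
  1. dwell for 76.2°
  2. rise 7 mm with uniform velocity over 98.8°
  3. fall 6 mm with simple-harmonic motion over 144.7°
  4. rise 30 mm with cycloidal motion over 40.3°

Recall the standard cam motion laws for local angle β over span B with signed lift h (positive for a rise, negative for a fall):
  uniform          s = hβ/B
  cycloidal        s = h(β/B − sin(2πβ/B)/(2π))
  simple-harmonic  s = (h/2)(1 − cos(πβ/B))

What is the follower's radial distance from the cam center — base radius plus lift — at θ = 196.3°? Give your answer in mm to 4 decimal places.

seg 1 [0°–76.2°] dwell: s stays 0.0000
seg 2 [76.2°–175°] uniform, h=7: full span → s += 7 → s = 7.0000
seg 3 [175°–319.7°] simple-harmonic, h=-6: θ=196.3° here. β=21.3, B=144.7. -6/2·(1 − cos(π·0.1472)) = -0.3151 → s = 6.6849
radial distance = base radius + s = 41 + 6.6849 = 47.6849

47.6849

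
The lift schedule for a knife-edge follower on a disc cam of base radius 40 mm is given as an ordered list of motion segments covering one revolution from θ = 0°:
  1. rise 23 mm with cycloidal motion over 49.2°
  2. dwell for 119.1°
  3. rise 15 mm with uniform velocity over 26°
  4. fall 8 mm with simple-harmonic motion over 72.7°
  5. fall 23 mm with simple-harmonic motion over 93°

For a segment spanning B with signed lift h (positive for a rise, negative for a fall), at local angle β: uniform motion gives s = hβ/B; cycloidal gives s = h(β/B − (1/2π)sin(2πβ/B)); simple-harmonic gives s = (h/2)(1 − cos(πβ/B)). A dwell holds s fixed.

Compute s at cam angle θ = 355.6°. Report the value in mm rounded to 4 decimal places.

seg 1 [0°–49.2°] cycloidal, h=23: full span → s += 23 → s = 23.0000
seg 2 [49.2°–168.3°] dwell: s stays 23.0000
seg 3 [168.3°–194.3°] uniform, h=15: full span → s += 15 → s = 38.0000
seg 4 [194.3°–267°] simple-harmonic, h=-8: full span → s += -8 → s = 30.0000
seg 5 [267°–360°] simple-harmonic, h=-23: θ=355.6° here. β=88.6, B=93. -23/2·(1 − cos(π·0.9527)) = -22.8732 → s = 7.1268

7.1268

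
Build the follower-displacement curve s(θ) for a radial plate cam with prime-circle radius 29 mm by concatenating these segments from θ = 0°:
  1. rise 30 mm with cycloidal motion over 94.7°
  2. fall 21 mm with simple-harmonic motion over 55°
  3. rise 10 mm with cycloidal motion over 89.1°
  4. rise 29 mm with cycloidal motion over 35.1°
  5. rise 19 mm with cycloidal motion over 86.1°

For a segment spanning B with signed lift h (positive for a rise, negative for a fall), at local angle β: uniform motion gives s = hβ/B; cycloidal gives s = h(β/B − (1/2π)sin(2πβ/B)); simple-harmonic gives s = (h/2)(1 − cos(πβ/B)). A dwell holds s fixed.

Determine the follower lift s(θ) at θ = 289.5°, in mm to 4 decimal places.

seg 1 [0°–94.7°] cycloidal, h=30: full span → s += 30 → s = 30.0000
seg 2 [94.7°–149.7°] simple-harmonic, h=-21: full span → s += -21 → s = 9.0000
seg 3 [149.7°–238.8°] cycloidal, h=10: full span → s += 10 → s = 19.0000
seg 4 [238.8°–273.9°] cycloidal, h=29: full span → s += 29 → s = 48.0000
seg 5 [273.9°–360°] cycloidal, h=19: θ=289.5° here. β=15.6, B=86.1. 19·(0.1812 − sin(2π·0.1812)/(2π)) = 0.6969 → s = 48.6969

48.6969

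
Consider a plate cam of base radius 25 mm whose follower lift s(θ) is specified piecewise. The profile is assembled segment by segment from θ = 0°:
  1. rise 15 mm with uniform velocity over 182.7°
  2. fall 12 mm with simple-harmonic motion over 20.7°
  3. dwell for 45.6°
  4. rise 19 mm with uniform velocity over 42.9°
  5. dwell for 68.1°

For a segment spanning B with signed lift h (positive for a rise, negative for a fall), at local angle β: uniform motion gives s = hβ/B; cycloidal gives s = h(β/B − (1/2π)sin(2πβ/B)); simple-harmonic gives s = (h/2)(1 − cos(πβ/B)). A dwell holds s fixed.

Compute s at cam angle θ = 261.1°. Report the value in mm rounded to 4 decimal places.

seg 1 [0°–182.7°] uniform, h=15: full span → s += 15 → s = 15.0000
seg 2 [182.7°–203.4°] simple-harmonic, h=-12: full span → s += -12 → s = 3.0000
seg 3 [203.4°–249°] dwell: s stays 3.0000
seg 4 [249°–291.9°] uniform, h=19: θ=261.1° here. β=12.1, B=42.9. 19·12.1/42.9 = 5.3590 → s = 8.3590

8.3590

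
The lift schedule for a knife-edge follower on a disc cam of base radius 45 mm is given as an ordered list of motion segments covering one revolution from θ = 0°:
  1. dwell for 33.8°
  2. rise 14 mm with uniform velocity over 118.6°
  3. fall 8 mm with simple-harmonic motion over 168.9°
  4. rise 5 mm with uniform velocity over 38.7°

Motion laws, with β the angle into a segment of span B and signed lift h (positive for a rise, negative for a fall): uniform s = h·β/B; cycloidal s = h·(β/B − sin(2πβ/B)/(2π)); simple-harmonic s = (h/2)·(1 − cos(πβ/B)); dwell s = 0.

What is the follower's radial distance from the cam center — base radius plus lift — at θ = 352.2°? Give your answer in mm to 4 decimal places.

seg 1 [0°–33.8°] dwell: s stays 0.0000
seg 2 [33.8°–152.4°] uniform, h=14: full span → s += 14 → s = 14.0000
seg 3 [152.4°–321.3°] simple-harmonic, h=-8: full span → s += -8 → s = 6.0000
seg 4 [321.3°–360°] uniform, h=5: θ=352.2° here. β=30.9, B=38.7. 5·30.9/38.7 = 3.9922 → s = 9.9922
radial distance = base radius + s = 45 + 9.9922 = 54.9922

54.9922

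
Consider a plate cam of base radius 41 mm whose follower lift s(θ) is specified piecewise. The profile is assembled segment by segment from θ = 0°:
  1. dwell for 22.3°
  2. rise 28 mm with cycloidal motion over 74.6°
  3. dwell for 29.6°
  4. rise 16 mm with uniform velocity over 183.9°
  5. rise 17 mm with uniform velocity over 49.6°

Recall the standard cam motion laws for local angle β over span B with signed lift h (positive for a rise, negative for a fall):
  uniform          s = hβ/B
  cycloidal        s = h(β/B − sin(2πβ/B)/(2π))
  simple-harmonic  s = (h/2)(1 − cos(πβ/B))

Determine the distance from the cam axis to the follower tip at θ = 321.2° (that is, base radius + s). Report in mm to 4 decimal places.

seg 1 [0°–22.3°] dwell: s stays 0.0000
seg 2 [22.3°–96.9°] cycloidal, h=28: full span → s += 28 → s = 28.0000
seg 3 [96.9°–126.5°] dwell: s stays 28.0000
seg 4 [126.5°–310.4°] uniform, h=16: full span → s += 16 → s = 44.0000
seg 5 [310.4°–360°] uniform, h=17: θ=321.2° here. β=10.8, B=49.6. 17·10.8/49.6 = 3.7016 → s = 47.7016
radial distance = base radius + s = 41 + 47.7016 = 88.7016

88.7016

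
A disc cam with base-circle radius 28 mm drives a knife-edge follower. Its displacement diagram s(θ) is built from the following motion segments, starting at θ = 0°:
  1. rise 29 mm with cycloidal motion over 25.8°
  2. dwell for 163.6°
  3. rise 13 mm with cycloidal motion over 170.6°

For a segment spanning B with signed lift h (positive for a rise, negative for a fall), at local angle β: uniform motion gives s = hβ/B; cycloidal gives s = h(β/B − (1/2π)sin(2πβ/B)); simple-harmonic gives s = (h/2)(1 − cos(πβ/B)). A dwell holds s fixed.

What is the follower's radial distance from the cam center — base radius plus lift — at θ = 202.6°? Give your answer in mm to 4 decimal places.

seg 1 [0°–25.8°] cycloidal, h=29: full span → s += 29 → s = 29.0000
seg 2 [25.8°–189.4°] dwell: s stays 29.0000
seg 3 [189.4°–360°] cycloidal, h=13: θ=202.6° here. β=13.2, B=170.6. 13·(0.0774 − sin(2π·0.0774)/(2π)) = 0.0392 → s = 29.0392
radial distance = base radius + s = 28 + 29.0392 = 57.0392

57.0392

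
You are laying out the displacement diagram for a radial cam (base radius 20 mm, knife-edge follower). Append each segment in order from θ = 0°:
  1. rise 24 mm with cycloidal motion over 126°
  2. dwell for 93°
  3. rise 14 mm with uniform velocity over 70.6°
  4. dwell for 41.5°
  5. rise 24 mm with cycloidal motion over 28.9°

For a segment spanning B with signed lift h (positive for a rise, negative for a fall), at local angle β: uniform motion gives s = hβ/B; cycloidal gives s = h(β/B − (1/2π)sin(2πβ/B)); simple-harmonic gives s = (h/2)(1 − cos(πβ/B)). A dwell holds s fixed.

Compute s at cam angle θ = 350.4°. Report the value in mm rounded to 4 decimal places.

seg 1 [0°–126°] cycloidal, h=24: full span → s += 24 → s = 24.0000
seg 2 [126°–219°] dwell: s stays 24.0000
seg 3 [219°–289.6°] uniform, h=14: full span → s += 14 → s = 38.0000
seg 4 [289.6°–331.1°] dwell: s stays 38.0000
seg 5 [331.1°–360°] cycloidal, h=24: θ=350.4° here. β=19.3, B=28.9. 24·(0.6678 − sin(2π·0.6678)/(2π)) = 19.3494 → s = 57.3494

57.3494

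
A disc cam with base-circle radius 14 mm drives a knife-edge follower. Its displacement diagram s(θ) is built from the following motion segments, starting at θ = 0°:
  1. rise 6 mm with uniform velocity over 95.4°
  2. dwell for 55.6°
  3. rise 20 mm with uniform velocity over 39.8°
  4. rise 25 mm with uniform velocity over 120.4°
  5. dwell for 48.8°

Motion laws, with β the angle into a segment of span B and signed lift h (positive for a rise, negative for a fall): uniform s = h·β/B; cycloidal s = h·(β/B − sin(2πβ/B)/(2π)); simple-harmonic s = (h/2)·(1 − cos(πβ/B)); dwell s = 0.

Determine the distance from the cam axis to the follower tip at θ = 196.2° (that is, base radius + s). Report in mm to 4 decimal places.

seg 1 [0°–95.4°] uniform, h=6: full span → s += 6 → s = 6.0000
seg 2 [95.4°–151°] dwell: s stays 6.0000
seg 3 [151°–190.8°] uniform, h=20: full span → s += 20 → s = 26.0000
seg 4 [190.8°–311.2°] uniform, h=25: θ=196.2° here. β=5.4, B=120.4. 25·5.4/120.4 = 1.1213 → s = 27.1213
radial distance = base radius + s = 14 + 27.1213 = 41.1213

41.1213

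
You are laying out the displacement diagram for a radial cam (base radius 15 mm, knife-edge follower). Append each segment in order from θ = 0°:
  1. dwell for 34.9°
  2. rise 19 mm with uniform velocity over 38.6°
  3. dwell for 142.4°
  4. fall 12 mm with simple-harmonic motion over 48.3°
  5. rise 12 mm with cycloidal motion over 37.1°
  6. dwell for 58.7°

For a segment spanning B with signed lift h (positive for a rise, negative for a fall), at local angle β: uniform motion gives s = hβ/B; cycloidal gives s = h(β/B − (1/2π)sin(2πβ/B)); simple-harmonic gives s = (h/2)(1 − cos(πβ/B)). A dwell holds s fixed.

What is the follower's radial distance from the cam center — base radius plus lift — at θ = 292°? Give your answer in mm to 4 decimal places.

seg 1 [0°–34.9°] dwell: s stays 0.0000
seg 2 [34.9°–73.5°] uniform, h=19: full span → s += 19 → s = 19.0000
seg 3 [73.5°–215.9°] dwell: s stays 19.0000
seg 4 [215.9°–264.2°] simple-harmonic, h=-12: full span → s += -12 → s = 7.0000
seg 5 [264.2°–301.3°] cycloidal, h=12: θ=292° here. β=27.8, B=37.1. 12·(0.7493 − sin(2π·0.7493)/(2π)) = 10.9018 → s = 17.9018
radial distance = base radius + s = 15 + 17.9018 = 32.9018

32.9018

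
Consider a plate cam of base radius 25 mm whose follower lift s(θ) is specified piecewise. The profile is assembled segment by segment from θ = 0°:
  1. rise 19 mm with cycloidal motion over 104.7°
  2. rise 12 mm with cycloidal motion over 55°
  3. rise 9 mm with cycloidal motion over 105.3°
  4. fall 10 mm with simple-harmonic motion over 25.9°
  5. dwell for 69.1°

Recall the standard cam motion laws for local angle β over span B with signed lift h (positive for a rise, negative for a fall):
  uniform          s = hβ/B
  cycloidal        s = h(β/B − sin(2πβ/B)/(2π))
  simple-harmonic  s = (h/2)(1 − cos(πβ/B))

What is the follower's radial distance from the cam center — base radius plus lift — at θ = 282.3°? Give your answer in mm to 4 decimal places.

seg 1 [0°–104.7°] cycloidal, h=19: full span → s += 19 → s = 19.0000
seg 2 [104.7°–159.7°] cycloidal, h=12: full span → s += 12 → s = 31.0000
seg 3 [159.7°–265°] cycloidal, h=9: full span → s += 9 → s = 40.0000
seg 4 [265°–290.9°] simple-harmonic, h=-10: θ=282.3° here. β=17.3, B=25.9. -10/2·(1 − cos(π·0.6680)) = -7.5175 → s = 32.4825
radial distance = base radius + s = 25 + 32.4825 = 57.4825

57.4825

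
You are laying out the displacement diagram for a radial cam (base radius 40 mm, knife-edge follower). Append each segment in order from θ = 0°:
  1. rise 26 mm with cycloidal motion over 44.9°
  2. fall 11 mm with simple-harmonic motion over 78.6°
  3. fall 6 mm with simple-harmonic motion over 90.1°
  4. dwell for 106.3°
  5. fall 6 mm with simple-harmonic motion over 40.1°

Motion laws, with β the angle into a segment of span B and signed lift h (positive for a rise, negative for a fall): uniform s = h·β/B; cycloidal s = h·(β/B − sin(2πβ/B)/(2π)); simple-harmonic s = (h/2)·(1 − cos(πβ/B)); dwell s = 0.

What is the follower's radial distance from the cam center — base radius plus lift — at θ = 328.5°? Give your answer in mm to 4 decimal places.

seg 1 [0°–44.9°] cycloidal, h=26: full span → s += 26 → s = 26.0000
seg 2 [44.9°–123.5°] simple-harmonic, h=-11: full span → s += -11 → s = 15.0000
seg 3 [123.5°–213.6°] simple-harmonic, h=-6: full span → s += -6 → s = 9.0000
seg 4 [213.6°–319.9°] dwell: s stays 9.0000
seg 5 [319.9°–360°] simple-harmonic, h=-6: θ=328.5° here. β=8.6, B=40.1. -6/2·(1 − cos(π·0.2145)) = -0.6556 → s = 8.3444
radial distance = base radius + s = 40 + 8.3444 = 48.3444

48.3444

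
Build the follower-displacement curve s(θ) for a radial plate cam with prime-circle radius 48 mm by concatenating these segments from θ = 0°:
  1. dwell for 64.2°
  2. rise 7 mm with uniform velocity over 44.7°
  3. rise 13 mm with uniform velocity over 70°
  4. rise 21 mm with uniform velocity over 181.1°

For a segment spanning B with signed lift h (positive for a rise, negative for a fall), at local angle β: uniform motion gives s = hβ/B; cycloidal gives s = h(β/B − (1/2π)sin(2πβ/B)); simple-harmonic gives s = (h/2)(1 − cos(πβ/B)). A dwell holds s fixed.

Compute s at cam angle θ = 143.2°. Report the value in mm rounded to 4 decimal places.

seg 1 [0°–64.2°] dwell: s stays 0.0000
seg 2 [64.2°–108.9°] uniform, h=7: full span → s += 7 → s = 7.0000
seg 3 [108.9°–178.9°] uniform, h=13: θ=143.2° here. β=34.3, B=70. 13·34.3/70 = 6.3700 → s = 13.3700

13.3700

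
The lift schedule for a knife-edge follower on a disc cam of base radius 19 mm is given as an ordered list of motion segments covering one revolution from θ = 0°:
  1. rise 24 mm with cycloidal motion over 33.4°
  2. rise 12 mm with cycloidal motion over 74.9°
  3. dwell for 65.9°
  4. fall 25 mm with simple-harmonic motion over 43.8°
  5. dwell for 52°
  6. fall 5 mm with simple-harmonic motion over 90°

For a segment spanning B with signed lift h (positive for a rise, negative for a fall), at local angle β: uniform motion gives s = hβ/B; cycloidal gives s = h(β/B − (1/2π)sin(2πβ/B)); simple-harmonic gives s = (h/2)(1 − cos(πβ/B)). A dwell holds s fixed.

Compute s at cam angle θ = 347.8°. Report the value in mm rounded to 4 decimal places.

seg 1 [0°–33.4°] cycloidal, h=24: full span → s += 24 → s = 24.0000
seg 2 [33.4°–108.3°] cycloidal, h=12: full span → s += 12 → s = 36.0000
seg 3 [108.3°–174.2°] dwell: s stays 36.0000
seg 4 [174.2°–218°] simple-harmonic, h=-25: full span → s += -25 → s = 11.0000
seg 5 [218°–270°] dwell: s stays 11.0000
seg 6 [270°–360°] simple-harmonic, h=-5: θ=347.8° here. β=77.8, B=90. -5/2·(1 − cos(π·0.8644)) = -4.7767 → s = 6.2233

6.2233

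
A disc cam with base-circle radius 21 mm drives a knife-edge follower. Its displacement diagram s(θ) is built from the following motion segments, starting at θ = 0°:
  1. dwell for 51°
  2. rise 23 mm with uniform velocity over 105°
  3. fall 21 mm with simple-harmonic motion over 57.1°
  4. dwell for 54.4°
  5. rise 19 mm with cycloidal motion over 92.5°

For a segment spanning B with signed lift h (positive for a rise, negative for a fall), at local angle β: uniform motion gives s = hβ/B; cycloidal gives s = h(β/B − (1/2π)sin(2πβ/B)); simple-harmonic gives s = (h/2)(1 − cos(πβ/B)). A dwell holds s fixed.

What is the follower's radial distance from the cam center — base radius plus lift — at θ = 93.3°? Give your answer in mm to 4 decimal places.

seg 1 [0°–51°] dwell: s stays 0.0000
seg 2 [51°–156°] uniform, h=23: θ=93.3° here. β=42.3, B=105. 23·42.3/105 = 9.2657 → s = 9.2657
radial distance = base radius + s = 21 + 9.2657 = 30.2657

30.2657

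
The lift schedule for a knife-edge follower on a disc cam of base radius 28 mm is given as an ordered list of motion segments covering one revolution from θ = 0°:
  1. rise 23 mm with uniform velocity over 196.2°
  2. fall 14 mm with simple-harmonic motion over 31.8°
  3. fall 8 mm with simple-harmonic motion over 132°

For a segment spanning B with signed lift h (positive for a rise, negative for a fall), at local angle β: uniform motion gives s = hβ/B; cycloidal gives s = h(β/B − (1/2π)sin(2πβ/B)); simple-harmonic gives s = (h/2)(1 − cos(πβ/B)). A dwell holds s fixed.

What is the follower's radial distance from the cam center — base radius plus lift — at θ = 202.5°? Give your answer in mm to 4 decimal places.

seg 1 [0°–196.2°] uniform, h=23: full span → s += 23 → s = 23.0000
seg 2 [196.2°–228°] simple-harmonic, h=-14: θ=202.5° here. β=6.3, B=31.8. -14/2·(1 − cos(π·0.1981)) = -1.3126 → s = 21.6874
radial distance = base radius + s = 28 + 21.6874 = 49.6874

49.6874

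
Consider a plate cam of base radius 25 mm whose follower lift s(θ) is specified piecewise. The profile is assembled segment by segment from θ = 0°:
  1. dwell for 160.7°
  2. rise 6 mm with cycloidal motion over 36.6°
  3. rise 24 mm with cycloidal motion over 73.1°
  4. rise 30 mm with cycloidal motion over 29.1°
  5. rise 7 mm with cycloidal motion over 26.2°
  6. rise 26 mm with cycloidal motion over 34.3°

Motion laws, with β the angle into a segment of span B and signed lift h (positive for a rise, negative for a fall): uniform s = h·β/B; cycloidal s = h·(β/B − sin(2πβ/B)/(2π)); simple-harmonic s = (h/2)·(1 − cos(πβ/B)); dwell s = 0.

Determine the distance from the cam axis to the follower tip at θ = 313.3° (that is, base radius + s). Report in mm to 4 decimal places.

seg 1 [0°–160.7°] dwell: s stays 0.0000
seg 2 [160.7°–197.3°] cycloidal, h=6: full span → s += 6 → s = 6.0000
seg 3 [197.3°–270.4°] cycloidal, h=24: full span → s += 24 → s = 30.0000
seg 4 [270.4°–299.5°] cycloidal, h=30: full span → s += 30 → s = 60.0000
seg 5 [299.5°–325.7°] cycloidal, h=7: θ=313.3° here. β=13.8, B=26.2. 7·(0.5267 − sin(2π·0.5267)/(2π)) = 3.8732 → s = 63.8732
radial distance = base radius + s = 25 + 63.8732 = 88.8732

88.8732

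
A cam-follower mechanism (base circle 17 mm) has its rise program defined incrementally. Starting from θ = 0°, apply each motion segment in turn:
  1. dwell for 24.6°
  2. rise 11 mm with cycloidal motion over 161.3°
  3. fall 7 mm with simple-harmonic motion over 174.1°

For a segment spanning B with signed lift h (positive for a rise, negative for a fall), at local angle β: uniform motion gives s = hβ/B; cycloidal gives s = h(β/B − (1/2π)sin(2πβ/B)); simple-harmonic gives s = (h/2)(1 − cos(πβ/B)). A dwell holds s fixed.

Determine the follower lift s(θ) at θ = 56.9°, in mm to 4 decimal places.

seg 1 [0°–24.6°] dwell: s stays 0.0000
seg 2 [24.6°–185.9°] cycloidal, h=11: θ=56.9° here. β=32.3, B=161.3. 11·(0.2002 − sin(2π·0.2002)/(2π)) = 0.5369 → s = 0.5369

0.5369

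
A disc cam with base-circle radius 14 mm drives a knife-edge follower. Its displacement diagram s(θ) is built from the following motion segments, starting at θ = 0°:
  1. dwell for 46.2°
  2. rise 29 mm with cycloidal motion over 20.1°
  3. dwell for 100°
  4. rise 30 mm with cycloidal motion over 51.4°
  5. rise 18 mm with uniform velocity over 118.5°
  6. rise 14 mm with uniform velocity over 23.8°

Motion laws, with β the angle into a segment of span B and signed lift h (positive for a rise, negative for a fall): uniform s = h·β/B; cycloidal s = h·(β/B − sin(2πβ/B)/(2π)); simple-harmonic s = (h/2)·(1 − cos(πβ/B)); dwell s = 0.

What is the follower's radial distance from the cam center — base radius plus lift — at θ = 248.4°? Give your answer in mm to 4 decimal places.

seg 1 [0°–46.2°] dwell: s stays 0.0000
seg 2 [46.2°–66.3°] cycloidal, h=29: full span → s += 29 → s = 29.0000
seg 3 [66.3°–166.3°] dwell: s stays 29.0000
seg 4 [166.3°–217.7°] cycloidal, h=30: full span → s += 30 → s = 59.0000
seg 5 [217.7°–336.2°] uniform, h=18: θ=248.4° here. β=30.7, B=118.5. 18·30.7/118.5 = 4.6633 → s = 63.6633
radial distance = base radius + s = 14 + 63.6633 = 77.6633

77.6633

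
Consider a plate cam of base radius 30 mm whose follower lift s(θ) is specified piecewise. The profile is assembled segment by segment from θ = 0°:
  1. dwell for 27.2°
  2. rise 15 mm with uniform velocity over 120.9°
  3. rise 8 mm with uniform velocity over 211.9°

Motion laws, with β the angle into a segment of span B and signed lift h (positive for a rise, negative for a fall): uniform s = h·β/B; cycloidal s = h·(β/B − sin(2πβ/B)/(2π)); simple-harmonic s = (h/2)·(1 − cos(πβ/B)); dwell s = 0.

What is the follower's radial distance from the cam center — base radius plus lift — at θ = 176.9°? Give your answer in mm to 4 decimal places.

seg 1 [0°–27.2°] dwell: s stays 0.0000
seg 2 [27.2°–148.1°] uniform, h=15: full span → s += 15 → s = 15.0000
seg 3 [148.1°–360°] uniform, h=8: θ=176.9° here. β=28.8, B=211.9. 8·28.8/211.9 = 1.0873 → s = 16.0873
radial distance = base radius + s = 30 + 16.0873 = 46.0873

46.0873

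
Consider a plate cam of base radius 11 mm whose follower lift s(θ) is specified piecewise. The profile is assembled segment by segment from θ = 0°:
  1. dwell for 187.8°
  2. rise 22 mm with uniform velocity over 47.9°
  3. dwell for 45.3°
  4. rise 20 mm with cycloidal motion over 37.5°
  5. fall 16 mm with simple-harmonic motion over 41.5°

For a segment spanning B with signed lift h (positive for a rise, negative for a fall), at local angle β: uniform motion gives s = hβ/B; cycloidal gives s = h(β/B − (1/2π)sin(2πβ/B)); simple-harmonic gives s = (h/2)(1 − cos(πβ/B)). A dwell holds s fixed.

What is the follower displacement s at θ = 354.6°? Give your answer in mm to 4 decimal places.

seg 1 [0°–187.8°] dwell: s stays 0.0000
seg 2 [187.8°–235.7°] uniform, h=22: full span → s += 22 → s = 22.0000
seg 3 [235.7°–281°] dwell: s stays 22.0000
seg 4 [281°–318.5°] cycloidal, h=20: full span → s += 20 → s = 42.0000
seg 5 [318.5°–360°] simple-harmonic, h=-16: θ=354.6° here. β=36.1, B=41.5. -16/2·(1 − cos(π·0.8699)) = -15.3408 → s = 26.6592

26.6592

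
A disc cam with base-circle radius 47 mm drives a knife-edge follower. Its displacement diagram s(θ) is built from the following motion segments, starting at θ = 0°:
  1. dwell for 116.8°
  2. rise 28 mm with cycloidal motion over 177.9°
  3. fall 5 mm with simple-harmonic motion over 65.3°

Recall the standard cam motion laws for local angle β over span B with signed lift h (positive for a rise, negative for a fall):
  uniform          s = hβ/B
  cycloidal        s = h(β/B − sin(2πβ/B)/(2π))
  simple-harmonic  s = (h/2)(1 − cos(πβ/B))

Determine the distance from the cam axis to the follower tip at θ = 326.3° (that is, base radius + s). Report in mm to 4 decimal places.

seg 1 [0°–116.8°] dwell: s stays 0.0000
seg 2 [116.8°–294.7°] cycloidal, h=28: full span → s += 28 → s = 28.0000
seg 3 [294.7°–360°] simple-harmonic, h=-5: θ=326.3° here. β=31.6, B=65.3. -5/2·(1 − cos(π·0.4839)) = -2.3738 → s = 25.6262
radial distance = base radius + s = 47 + 25.6262 = 72.6262

72.6262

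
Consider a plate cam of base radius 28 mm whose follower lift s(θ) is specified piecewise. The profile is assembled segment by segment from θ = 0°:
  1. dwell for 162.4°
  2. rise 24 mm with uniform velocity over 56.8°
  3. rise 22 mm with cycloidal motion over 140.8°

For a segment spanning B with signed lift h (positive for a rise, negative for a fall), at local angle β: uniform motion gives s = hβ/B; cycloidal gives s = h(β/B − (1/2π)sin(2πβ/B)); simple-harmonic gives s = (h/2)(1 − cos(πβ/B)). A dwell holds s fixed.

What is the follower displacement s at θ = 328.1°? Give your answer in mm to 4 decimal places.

seg 1 [0°–162.4°] dwell: s stays 0.0000
seg 2 [162.4°–219.2°] uniform, h=24: full span → s += 24 → s = 24.0000
seg 3 [219.2°–360°] cycloidal, h=22: θ=328.1° here. β=108.9, B=140.8. 22·(0.7734 − sin(2π·0.7734)/(2π)) = 20.4791 → s = 44.4791

44.4791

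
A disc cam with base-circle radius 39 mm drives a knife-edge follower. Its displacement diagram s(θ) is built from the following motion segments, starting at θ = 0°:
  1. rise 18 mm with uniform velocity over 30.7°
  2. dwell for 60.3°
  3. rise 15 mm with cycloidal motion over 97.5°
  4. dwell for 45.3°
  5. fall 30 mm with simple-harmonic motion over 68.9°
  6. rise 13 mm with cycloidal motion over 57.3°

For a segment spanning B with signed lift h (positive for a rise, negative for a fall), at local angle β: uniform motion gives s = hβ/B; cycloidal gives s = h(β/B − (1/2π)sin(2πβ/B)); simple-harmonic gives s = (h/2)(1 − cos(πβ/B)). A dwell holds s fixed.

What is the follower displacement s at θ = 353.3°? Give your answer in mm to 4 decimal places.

seg 1 [0°–30.7°] uniform, h=18: full span → s += 18 → s = 18.0000
seg 2 [30.7°–91°] dwell: s stays 18.0000
seg 3 [91°–188.5°] cycloidal, h=15: full span → s += 15 → s = 33.0000
seg 4 [188.5°–233.8°] dwell: s stays 33.0000
seg 5 [233.8°–302.7°] simple-harmonic, h=-30: full span → s += -30 → s = 3.0000
seg 6 [302.7°–360°] cycloidal, h=13: θ=353.3° here. β=50.6, B=57.3. 13·(0.8831 − sin(2π·0.8831)/(2π)) = 12.8669 → s = 15.8669

15.8669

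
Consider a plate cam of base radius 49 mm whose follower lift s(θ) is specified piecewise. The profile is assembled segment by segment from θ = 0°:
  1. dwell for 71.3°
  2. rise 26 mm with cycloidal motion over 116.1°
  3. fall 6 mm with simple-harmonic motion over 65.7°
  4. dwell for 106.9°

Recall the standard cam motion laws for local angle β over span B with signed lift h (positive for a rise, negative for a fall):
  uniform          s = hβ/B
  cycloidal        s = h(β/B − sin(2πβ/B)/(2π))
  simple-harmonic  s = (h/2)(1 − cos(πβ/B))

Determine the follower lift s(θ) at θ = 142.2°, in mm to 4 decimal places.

seg 1 [0°–71.3°] dwell: s stays 0.0000
seg 2 [71.3°–187.4°] cycloidal, h=26: θ=142.2° here. β=70.9, B=116.1. 26·(0.6107 − sin(2π·0.6107)/(2π)) = 18.5290 → s = 18.5290

18.5290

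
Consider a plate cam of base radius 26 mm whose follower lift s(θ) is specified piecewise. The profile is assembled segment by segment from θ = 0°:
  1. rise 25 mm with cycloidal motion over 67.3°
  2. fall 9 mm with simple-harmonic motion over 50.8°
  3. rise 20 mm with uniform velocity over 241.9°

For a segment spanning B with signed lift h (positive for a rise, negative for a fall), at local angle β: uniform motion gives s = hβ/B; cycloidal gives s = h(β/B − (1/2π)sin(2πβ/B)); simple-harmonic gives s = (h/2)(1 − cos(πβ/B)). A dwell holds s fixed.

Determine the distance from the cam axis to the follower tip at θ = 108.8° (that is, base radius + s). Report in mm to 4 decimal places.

seg 1 [0°–67.3°] cycloidal, h=25: full span → s += 25 → s = 25.0000
seg 2 [67.3°–118.1°] simple-harmonic, h=-9: θ=108.8° here. β=41.5, B=50.8. -9/2·(1 − cos(π·0.8169)) = -8.2760 → s = 16.7240
radial distance = base radius + s = 26 + 16.7240 = 42.7240

42.7240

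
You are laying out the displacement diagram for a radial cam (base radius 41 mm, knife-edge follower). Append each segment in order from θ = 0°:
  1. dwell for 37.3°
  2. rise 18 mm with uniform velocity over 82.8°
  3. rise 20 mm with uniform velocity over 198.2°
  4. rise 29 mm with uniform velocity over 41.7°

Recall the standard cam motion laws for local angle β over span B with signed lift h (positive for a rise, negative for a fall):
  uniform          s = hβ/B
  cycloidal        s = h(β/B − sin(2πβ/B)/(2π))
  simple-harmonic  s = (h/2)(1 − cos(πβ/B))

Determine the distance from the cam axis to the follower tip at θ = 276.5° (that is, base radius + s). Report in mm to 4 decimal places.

seg 1 [0°–37.3°] dwell: s stays 0.0000
seg 2 [37.3°–120.1°] uniform, h=18: full span → s += 18 → s = 18.0000
seg 3 [120.1°–318.3°] uniform, h=20: θ=276.5° here. β=156.4, B=198.2. 20·156.4/198.2 = 15.7820 → s = 33.7820
radial distance = base radius + s = 41 + 33.7820 = 74.7820

74.7820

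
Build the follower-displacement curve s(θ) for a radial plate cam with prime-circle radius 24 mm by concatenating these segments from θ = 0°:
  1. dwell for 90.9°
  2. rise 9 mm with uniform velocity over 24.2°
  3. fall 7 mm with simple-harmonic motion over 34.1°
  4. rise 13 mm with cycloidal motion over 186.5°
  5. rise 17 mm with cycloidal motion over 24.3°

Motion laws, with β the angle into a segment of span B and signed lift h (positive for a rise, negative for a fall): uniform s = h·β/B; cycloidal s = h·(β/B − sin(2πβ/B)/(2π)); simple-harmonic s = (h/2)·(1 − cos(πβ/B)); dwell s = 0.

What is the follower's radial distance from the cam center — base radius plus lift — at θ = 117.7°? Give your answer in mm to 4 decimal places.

seg 1 [0°–90.9°] dwell: s stays 0.0000
seg 2 [90.9°–115.1°] uniform, h=9: full span → s += 9 → s = 9.0000
seg 3 [115.1°–149.2°] simple-harmonic, h=-7: θ=117.7° here. β=2.6, B=34.1. -7/2·(1 − cos(π·0.0762)) = -0.0999 → s = 8.9001
radial distance = base radius + s = 24 + 8.9001 = 32.9001

32.9001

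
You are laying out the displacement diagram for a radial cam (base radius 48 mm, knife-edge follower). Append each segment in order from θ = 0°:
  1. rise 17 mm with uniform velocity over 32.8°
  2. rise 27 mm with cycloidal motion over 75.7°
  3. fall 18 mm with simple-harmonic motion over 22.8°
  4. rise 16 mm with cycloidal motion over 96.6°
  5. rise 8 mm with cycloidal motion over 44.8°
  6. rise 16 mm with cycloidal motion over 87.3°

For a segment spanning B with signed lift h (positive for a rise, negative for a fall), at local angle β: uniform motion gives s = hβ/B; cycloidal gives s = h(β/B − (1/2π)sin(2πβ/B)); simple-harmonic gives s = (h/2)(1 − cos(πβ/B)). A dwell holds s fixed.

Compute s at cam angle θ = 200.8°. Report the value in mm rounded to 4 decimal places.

seg 1 [0°–32.8°] uniform, h=17: full span → s += 17 → s = 17.0000
seg 2 [32.8°–108.5°] cycloidal, h=27: full span → s += 27 → s = 44.0000
seg 3 [108.5°–131.3°] simple-harmonic, h=-18: full span → s += -18 → s = 26.0000
seg 4 [131.3°–227.9°] cycloidal, h=16: θ=200.8° here. β=69.5, B=96.6. 16·(0.7195 − sin(2π·0.7195)/(2π)) = 14.0111 → s = 40.0111

40.0111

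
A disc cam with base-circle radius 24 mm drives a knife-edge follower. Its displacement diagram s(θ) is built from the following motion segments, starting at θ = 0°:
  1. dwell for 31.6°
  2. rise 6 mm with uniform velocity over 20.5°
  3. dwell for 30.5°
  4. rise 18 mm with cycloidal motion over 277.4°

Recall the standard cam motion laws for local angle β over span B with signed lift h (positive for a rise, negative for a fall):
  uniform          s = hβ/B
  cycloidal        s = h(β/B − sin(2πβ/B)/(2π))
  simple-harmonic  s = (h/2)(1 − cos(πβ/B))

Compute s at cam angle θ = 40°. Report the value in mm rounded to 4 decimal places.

seg 1 [0°–31.6°] dwell: s stays 0.0000
seg 2 [31.6°–52.1°] uniform, h=6: θ=40° here. β=8.4, B=20.5. 6·8.4/20.5 = 2.4585 → s = 2.4585

2.4585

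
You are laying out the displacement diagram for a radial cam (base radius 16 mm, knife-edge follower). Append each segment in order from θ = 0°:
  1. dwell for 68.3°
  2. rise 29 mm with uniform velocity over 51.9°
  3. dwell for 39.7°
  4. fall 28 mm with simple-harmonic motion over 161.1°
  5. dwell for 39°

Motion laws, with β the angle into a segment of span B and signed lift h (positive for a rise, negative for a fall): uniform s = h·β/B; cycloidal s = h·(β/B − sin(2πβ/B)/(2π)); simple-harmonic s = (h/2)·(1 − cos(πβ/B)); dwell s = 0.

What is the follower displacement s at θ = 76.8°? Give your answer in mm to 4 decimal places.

seg 1 [0°–68.3°] dwell: s stays 0.0000
seg 2 [68.3°–120.2°] uniform, h=29: θ=76.8° here. β=8.5, B=51.9. 29·8.5/51.9 = 4.7495 → s = 4.7495

4.7495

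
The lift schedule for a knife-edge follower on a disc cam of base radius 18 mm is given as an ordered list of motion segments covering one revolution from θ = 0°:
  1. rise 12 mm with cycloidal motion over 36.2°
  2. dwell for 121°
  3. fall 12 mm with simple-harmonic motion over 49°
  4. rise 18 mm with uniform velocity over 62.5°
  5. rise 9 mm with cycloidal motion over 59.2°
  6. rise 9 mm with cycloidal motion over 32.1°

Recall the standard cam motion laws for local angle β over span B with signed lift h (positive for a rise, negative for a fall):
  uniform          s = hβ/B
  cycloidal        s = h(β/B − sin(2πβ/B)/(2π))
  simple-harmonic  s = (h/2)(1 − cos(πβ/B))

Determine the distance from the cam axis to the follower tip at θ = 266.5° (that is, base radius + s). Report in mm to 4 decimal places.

seg 1 [0°–36.2°] cycloidal, h=12: full span → s += 12 → s = 12.0000
seg 2 [36.2°–157.2°] dwell: s stays 12.0000
seg 3 [157.2°–206.2°] simple-harmonic, h=-12: full span → s += -12 → s = 0.0000
seg 4 [206.2°–268.7°] uniform, h=18: θ=266.5° here. β=60.3, B=62.5. 18·60.3/62.5 = 17.3664 → s = 17.3664
radial distance = base radius + s = 18 + 17.3664 = 35.3664

35.3664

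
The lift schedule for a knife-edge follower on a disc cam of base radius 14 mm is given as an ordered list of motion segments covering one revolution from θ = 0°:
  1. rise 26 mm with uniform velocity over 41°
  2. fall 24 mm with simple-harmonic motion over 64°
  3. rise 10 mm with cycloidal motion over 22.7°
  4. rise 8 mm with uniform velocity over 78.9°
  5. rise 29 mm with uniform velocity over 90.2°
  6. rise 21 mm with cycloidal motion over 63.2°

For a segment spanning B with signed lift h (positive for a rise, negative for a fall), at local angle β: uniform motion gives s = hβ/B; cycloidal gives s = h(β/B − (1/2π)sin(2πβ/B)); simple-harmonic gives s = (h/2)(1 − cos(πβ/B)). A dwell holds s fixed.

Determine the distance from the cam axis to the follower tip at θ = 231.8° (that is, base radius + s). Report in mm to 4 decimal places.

seg 1 [0°–41°] uniform, h=26: full span → s += 26 → s = 26.0000
seg 2 [41°–105°] simple-harmonic, h=-24: full span → s += -24 → s = 2.0000
seg 3 [105°–127.7°] cycloidal, h=10: full span → s += 10 → s = 12.0000
seg 4 [127.7°–206.6°] uniform, h=8: full span → s += 8 → s = 20.0000
seg 5 [206.6°–296.8°] uniform, h=29: θ=231.8° here. β=25.2, B=90.2. 29·25.2/90.2 = 8.1020 → s = 28.1020
radial distance = base radius + s = 14 + 28.1020 = 42.1020

42.1020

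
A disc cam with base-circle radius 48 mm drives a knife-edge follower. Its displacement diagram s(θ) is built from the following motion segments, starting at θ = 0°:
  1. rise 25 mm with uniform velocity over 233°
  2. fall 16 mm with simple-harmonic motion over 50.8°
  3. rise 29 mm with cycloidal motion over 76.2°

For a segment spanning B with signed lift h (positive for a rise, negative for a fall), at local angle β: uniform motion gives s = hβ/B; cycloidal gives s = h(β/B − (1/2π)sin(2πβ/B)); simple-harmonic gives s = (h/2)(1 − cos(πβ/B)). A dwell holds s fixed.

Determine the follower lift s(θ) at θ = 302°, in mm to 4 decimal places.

seg 1 [0°–233°] uniform, h=25: full span → s += 25 → s = 25.0000
seg 2 [233°–283.8°] simple-harmonic, h=-16: full span → s += -16 → s = 9.0000
seg 3 [283.8°–360°] cycloidal, h=29: θ=302° here. β=18.2, B=76.2. 29·(0.2388 − sin(2π·0.2388)/(2π)) = 2.3223 → s = 11.3223

11.3223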